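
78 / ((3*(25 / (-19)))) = -19.76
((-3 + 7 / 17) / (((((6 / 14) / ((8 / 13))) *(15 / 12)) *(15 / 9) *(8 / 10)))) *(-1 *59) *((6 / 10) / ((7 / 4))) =45.11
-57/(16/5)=-285/16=-17.81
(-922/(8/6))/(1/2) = -1383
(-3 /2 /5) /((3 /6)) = -3 /5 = -0.60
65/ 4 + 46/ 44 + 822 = 36929/ 44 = 839.30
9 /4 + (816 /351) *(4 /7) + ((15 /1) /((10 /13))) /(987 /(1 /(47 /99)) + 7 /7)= 7067989 /1952496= 3.62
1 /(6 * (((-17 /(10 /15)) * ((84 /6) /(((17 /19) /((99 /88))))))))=-4 /10773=-0.00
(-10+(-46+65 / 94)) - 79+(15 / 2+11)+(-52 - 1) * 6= -20389 / 47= -433.81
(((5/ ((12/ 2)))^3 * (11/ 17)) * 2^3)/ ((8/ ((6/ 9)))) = 0.25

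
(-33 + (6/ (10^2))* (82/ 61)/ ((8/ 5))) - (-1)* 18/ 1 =-36477/ 2440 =-14.95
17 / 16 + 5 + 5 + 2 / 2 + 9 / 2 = 265 / 16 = 16.56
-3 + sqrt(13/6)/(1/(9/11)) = -3 + 3 * sqrt(78)/22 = -1.80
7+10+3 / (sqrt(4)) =37 / 2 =18.50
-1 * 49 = -49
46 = 46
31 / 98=0.32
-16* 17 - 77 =-349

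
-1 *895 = -895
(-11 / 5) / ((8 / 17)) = -187 / 40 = -4.68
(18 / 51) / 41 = 6 / 697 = 0.01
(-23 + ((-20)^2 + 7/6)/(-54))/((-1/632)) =1557722/81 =19231.14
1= 1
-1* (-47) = 47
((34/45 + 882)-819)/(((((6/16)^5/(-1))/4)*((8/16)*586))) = -376045568/3203955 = -117.37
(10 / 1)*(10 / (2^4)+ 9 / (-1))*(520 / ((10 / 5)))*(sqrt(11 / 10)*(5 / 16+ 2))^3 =-485306393*sqrt(110) / 16384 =-310665.06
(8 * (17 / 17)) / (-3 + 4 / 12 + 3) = 24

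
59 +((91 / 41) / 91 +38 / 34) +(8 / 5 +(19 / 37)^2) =295827184 / 4770965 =62.01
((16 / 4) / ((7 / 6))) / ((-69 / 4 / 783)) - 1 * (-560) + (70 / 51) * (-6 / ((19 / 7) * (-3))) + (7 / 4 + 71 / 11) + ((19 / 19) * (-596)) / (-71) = 421.98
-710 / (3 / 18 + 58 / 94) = -200220 / 221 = -905.97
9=9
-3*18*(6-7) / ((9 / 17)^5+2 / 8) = 306689112 / 1656053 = 185.19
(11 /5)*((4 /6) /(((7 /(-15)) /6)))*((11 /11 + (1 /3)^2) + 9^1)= -190.67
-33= -33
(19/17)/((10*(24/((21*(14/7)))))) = 133/680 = 0.20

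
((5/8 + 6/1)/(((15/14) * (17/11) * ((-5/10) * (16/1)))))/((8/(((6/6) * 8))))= -4081/8160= -0.50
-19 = -19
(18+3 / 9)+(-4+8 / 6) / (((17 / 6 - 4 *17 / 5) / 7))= 19445 / 969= 20.07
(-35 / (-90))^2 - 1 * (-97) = 31477 / 324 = 97.15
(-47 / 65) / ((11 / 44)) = -188 / 65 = -2.89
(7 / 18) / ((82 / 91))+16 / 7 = 28075 / 10332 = 2.72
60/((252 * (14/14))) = 5/21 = 0.24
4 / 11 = 0.36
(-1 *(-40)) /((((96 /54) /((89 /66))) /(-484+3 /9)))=-14674.89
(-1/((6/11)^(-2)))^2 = 1296/14641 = 0.09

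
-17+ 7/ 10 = -163/ 10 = -16.30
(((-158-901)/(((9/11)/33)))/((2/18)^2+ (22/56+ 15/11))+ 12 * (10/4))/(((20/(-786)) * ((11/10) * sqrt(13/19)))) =418262061222 * sqrt(247)/6310447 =1041686.00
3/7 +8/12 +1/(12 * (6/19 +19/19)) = 811/700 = 1.16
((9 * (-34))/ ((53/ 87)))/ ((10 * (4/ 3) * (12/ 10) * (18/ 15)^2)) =-36975/ 1696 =-21.80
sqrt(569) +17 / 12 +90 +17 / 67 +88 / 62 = sqrt(569) +2320169 / 24924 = 116.94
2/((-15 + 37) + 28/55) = 55/619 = 0.09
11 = 11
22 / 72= 11 / 36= 0.31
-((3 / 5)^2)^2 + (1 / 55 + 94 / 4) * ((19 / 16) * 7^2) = 301033613 / 220000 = 1368.33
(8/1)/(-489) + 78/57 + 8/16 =34415/18582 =1.85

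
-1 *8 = -8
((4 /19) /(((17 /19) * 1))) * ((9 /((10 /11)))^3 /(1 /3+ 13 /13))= 2910897 /17000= 171.23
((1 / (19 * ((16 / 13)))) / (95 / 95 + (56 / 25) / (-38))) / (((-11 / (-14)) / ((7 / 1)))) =15925 / 39336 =0.40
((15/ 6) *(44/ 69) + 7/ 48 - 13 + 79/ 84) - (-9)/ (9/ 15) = 12057/ 2576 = 4.68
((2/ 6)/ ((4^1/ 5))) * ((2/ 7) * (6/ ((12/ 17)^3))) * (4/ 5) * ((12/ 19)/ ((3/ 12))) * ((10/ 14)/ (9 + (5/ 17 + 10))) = 417605/ 2748312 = 0.15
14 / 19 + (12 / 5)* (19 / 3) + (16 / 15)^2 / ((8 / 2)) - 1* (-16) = 137746 / 4275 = 32.22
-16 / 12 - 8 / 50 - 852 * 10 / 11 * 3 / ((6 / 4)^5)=-2283088 / 7425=-307.49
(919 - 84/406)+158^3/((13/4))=457886577/377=1214553.25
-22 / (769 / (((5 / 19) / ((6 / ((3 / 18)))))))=-55 / 262998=-0.00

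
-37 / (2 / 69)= -2553 / 2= -1276.50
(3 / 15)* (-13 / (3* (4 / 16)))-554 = -8362 / 15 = -557.47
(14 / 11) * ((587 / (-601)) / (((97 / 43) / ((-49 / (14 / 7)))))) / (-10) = -8657663 / 6412670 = -1.35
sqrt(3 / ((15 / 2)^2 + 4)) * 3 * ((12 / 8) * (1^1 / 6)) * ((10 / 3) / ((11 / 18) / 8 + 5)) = 720 * sqrt(723) / 176171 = 0.11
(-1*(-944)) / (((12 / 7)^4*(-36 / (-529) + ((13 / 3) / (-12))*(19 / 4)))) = -74937611 / 1129311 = -66.36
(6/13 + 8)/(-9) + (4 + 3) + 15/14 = 11681/1638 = 7.13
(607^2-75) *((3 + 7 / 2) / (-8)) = -2394431 / 8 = -299303.88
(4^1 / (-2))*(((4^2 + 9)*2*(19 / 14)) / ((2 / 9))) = -4275 / 7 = -610.71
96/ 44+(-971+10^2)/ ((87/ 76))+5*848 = 3331612/ 957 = 3481.31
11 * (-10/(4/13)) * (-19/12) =13585/24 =566.04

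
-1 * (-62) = 62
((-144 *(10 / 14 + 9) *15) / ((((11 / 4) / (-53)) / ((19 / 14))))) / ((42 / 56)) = 394421760 / 539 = 731765.79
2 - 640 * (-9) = 5762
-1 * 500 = -500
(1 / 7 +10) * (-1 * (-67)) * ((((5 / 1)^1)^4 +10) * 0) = 0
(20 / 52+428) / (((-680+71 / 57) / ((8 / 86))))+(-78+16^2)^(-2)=-40208561537 / 685234652284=-0.06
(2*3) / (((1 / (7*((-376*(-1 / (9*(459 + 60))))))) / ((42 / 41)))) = 3.46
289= 289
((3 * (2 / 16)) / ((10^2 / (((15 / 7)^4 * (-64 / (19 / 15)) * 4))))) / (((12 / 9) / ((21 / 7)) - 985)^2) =-59049000 / 3581881666699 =-0.00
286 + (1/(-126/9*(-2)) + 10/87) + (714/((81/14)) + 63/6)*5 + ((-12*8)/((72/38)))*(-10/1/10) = 22063313/21924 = 1006.35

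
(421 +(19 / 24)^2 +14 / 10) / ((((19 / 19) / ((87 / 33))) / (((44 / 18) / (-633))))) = -35331193 / 8203680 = -4.31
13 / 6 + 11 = 79 / 6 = 13.17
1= 1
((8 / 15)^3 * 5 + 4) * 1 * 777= 831908 / 225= 3697.37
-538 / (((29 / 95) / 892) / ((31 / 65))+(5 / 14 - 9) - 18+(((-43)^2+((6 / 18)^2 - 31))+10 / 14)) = -17807500872 / 59320269361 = -0.30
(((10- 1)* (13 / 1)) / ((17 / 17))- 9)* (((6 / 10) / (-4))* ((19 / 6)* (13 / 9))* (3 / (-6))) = 741 / 20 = 37.05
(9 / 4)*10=45 / 2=22.50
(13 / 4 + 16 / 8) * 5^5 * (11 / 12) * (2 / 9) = 240625 / 72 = 3342.01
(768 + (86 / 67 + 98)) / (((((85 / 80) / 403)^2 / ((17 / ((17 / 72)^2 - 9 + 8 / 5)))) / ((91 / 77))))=-341322867.34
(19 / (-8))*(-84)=399 / 2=199.50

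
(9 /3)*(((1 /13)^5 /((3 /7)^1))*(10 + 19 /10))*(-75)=-12495 /742586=-0.02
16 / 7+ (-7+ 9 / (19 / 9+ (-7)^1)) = -2019 / 308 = -6.56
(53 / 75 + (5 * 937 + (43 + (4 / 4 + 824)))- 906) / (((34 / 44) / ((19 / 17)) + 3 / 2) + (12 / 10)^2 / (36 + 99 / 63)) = 9580143463 / 4596027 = 2084.44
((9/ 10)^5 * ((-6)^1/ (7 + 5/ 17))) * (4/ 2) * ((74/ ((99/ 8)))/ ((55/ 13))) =-160947891/ 117218750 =-1.37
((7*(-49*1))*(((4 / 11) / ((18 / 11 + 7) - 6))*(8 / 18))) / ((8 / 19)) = -13034 / 261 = -49.94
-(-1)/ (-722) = -1/ 722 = -0.00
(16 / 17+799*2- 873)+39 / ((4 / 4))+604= 23272 / 17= 1368.94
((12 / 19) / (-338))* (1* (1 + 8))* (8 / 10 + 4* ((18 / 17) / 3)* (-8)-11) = 98658 / 272935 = 0.36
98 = 98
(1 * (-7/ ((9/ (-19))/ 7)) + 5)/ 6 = 488/ 27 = 18.07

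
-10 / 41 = -0.24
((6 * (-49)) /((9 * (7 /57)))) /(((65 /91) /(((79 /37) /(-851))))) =147098 /157435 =0.93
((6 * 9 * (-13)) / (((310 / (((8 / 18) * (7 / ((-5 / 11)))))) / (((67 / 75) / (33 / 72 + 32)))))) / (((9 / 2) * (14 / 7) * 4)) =536536 / 45279375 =0.01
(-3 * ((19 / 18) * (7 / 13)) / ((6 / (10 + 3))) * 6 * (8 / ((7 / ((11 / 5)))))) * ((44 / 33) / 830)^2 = -3344 / 23250375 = -0.00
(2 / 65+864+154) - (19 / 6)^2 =2358727 / 2340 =1008.00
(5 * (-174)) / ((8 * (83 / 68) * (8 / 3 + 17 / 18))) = -26622 / 1079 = -24.67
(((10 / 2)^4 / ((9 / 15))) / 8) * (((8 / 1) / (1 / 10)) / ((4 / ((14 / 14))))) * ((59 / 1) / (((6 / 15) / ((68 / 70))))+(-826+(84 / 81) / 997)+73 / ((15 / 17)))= -883250115625 / 565299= -1562447.69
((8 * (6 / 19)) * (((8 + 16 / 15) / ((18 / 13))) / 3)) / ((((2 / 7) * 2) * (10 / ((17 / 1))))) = 210392 / 12825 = 16.40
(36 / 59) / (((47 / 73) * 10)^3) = 3501153 / 1531389250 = 0.00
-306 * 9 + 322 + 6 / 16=-19453 / 8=-2431.62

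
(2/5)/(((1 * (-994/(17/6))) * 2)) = -17/29820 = -0.00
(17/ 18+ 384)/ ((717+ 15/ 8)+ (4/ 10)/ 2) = 0.54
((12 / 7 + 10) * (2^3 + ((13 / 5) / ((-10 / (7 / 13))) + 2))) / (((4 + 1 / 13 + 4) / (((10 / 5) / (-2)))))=-262769 / 18375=-14.30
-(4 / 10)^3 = -8 / 125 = -0.06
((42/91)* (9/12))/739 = 9/19214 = 0.00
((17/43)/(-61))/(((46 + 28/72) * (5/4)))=-1224/10951025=-0.00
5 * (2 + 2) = 20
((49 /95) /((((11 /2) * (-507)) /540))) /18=-196 /35321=-0.01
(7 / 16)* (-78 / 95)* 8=-273 / 95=-2.87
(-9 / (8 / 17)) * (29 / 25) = -4437 / 200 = -22.18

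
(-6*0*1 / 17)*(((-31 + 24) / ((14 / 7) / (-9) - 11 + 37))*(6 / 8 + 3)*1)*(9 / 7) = 0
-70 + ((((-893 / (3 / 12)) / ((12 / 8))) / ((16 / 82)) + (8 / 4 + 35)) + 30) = -12207.33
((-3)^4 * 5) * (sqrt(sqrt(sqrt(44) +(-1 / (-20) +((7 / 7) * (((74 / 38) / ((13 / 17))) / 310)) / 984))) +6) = 27 * 4709055^(3 / 4) * (3767873 +150689760 * sqrt(11))^(1 / 4) / 627874 +2430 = 3081.18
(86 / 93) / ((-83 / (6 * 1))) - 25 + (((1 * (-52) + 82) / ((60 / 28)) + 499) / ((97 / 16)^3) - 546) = -568.76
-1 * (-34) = 34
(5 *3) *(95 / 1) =1425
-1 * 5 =-5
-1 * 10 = -10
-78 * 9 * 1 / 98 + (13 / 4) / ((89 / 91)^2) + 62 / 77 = -50556101 / 17077676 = -2.96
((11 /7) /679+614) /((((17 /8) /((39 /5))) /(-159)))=-144773655624 /404005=-358346.20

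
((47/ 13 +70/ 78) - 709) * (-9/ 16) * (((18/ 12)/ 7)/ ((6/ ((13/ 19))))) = 9.68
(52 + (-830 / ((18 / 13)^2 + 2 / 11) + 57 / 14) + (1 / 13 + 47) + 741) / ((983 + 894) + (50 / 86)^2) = 0.24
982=982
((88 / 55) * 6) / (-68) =-12 / 85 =-0.14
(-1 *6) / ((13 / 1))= -6 / 13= -0.46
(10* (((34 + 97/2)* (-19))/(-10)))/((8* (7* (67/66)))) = 103455/3752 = 27.57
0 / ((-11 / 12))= 0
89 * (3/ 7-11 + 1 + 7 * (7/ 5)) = 712/ 35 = 20.34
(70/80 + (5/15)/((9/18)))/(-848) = -37/20352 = -0.00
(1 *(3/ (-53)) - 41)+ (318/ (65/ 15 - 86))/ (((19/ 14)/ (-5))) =-188284/ 7049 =-26.71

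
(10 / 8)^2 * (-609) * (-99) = 1507275 / 16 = 94204.69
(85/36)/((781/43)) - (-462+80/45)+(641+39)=10687381/9372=1140.35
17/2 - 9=-1/2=-0.50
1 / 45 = 0.02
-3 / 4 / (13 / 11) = -33 / 52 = -0.63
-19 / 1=-19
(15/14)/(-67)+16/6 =7459/2814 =2.65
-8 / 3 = -2.67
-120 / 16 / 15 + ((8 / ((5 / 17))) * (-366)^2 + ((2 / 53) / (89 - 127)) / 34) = 311874173104 / 85595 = 3643602.70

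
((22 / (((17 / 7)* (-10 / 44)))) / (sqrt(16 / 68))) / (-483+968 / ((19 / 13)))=-32186* sqrt(17) / 289595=-0.46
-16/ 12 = -4/ 3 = -1.33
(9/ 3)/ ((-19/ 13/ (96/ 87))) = -1248/ 551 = -2.26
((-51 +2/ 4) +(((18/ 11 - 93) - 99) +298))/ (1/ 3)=3771/ 22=171.41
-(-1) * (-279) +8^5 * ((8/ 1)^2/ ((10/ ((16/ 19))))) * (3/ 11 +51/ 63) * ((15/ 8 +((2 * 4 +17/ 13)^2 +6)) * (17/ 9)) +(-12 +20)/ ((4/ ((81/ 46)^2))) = 12683038729683029/ 371729358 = 34119012.82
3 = 3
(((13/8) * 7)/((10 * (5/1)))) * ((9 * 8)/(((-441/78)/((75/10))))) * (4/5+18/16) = -16731/400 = -41.83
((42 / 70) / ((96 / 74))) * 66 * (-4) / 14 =-1221 / 140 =-8.72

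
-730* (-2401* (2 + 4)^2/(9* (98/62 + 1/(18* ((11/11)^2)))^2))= 2182948094880/833569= 2618797.12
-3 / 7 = -0.43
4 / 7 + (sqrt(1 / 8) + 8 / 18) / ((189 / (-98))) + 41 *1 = 70321 / 1701 - 7 *sqrt(2) / 54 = 41.16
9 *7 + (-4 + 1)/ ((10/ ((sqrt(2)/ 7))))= 63-3 *sqrt(2)/ 70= 62.94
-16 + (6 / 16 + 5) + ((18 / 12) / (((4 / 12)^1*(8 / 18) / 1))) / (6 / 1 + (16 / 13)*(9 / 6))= -2539 / 272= -9.33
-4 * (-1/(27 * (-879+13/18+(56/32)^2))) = -64/378093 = -0.00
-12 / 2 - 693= -699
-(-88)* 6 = 528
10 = 10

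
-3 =-3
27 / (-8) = -27 / 8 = -3.38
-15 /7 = -2.14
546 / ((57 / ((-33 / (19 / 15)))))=-90090 / 361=-249.56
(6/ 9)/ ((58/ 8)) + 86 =7490/ 87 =86.09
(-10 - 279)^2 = 83521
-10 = -10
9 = 9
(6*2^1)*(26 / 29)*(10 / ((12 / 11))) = 98.62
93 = 93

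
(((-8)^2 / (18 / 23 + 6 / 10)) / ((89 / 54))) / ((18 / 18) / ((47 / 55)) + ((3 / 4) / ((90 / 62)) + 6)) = 373593600 / 102250409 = 3.65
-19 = -19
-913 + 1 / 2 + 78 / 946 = -863147 / 946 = -912.42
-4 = -4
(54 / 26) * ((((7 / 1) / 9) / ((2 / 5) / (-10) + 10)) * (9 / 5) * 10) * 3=8.76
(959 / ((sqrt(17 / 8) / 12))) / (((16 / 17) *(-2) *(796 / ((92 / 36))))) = -22057 *sqrt(34) / 9552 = -13.46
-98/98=-1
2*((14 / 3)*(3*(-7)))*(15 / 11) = -2940 / 11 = -267.27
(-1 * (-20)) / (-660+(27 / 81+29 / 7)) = -210 / 6883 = -0.03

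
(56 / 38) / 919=28 / 17461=0.00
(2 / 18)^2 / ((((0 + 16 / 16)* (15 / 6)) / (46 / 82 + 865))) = 70976 / 16605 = 4.27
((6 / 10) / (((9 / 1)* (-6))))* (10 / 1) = -1 / 9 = -0.11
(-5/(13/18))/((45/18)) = -36/13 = -2.77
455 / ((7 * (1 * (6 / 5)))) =325 / 6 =54.17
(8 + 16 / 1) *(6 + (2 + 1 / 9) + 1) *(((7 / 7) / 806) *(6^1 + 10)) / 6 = 2624 / 3627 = 0.72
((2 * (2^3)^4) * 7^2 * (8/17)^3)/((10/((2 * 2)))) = 411041792/24565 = 16732.82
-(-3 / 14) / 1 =3 / 14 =0.21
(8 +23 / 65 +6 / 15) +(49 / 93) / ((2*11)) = 1167359 / 132990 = 8.78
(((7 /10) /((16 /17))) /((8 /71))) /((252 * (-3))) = -1207 /138240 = -0.01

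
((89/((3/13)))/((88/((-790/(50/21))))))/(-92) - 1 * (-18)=1368461/40480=33.81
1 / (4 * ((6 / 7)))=7 / 24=0.29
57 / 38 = 3 / 2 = 1.50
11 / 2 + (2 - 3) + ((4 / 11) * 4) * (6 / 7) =885 / 154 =5.75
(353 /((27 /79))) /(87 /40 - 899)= -1115480 /968571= -1.15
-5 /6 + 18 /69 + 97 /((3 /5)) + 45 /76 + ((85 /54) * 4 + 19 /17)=135674543 /802332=169.10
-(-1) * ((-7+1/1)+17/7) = -25/7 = -3.57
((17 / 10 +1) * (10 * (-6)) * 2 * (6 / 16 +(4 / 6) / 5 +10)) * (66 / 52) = -86427 / 20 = -4321.35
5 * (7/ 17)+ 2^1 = 69/ 17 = 4.06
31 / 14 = 2.21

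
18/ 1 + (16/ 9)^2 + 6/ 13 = 22768/ 1053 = 21.62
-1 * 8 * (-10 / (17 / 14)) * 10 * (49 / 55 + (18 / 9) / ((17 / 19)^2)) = 120671040 / 54043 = 2232.87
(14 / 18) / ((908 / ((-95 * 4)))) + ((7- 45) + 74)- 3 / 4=285403 / 8172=34.92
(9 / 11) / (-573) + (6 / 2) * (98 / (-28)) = -44127 / 4202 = -10.50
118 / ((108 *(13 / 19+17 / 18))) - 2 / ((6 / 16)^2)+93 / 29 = -1503848 / 145377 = -10.34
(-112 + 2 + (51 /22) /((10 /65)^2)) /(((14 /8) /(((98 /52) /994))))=-1061 /81224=-0.01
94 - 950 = -856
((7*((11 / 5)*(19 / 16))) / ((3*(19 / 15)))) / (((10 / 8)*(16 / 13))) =1001 / 320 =3.13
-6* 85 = -510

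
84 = 84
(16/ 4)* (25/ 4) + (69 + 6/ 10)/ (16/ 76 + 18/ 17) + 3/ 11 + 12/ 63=19011712/ 236775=80.29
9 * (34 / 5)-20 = 41.20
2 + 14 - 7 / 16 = 249 / 16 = 15.56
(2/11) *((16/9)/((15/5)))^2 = 512/8019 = 0.06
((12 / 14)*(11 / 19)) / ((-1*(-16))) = 33 / 1064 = 0.03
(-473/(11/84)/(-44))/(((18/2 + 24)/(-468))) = -140868/121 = -1164.20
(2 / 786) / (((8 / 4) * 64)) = 1 / 50304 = 0.00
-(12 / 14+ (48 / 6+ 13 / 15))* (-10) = 2042 / 21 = 97.24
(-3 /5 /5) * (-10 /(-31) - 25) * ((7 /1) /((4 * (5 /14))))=22491 /1550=14.51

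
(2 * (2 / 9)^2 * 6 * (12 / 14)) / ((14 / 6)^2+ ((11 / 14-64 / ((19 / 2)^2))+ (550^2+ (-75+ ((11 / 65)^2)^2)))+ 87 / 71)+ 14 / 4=3.50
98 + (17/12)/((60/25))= 14197/144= 98.59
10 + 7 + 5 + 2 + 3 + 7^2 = 76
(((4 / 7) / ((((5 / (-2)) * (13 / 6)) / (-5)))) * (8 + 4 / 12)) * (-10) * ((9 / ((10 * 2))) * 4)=-7200 / 91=-79.12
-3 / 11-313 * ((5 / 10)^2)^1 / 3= -3479 / 132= -26.36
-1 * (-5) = 5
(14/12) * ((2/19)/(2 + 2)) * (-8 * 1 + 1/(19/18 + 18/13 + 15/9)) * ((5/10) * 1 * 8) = -52178/54777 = -0.95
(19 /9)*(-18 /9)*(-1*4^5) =38912 /9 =4323.56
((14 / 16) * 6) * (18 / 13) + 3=267 / 26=10.27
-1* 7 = -7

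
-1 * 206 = -206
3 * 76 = 228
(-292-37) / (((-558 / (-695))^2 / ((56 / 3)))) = -9527.17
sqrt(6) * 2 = 2 * sqrt(6) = 4.90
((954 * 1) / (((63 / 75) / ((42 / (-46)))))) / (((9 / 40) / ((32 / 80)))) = -42400 / 23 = -1843.48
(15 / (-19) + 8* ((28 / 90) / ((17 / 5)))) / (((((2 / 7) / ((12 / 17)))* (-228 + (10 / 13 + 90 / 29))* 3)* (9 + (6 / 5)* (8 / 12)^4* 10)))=1322139 / 71219016776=0.00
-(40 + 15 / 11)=-41.36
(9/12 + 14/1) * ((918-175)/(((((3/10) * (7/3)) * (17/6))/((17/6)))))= 219185/14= 15656.07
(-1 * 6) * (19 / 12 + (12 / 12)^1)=-31 / 2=-15.50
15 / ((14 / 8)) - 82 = -514 / 7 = -73.43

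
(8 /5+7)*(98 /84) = 301 /30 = 10.03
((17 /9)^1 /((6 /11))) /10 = 187 /540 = 0.35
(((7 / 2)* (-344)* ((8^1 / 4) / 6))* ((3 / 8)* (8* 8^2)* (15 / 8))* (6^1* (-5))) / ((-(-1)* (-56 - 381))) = -4334400 / 437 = -9918.54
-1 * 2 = -2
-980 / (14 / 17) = -1190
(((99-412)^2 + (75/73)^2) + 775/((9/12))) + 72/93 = 49066166206/495597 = 99004.16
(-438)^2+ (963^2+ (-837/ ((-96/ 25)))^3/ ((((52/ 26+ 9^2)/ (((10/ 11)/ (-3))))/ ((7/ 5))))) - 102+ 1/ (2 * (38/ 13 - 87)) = 17431749674080993/ 16349741056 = 1066178.95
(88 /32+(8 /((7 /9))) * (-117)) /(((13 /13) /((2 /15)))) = -33619 /210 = -160.09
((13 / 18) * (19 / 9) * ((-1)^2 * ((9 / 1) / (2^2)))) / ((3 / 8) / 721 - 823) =-178087 / 42723549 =-0.00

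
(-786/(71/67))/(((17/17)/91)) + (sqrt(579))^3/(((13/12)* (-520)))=-4792242/71 - 1737* sqrt(579)/1690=-67521.10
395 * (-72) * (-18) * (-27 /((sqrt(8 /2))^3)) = -1727730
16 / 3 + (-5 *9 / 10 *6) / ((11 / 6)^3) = 3800 / 3993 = 0.95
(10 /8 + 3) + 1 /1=21 /4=5.25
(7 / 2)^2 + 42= 217 / 4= 54.25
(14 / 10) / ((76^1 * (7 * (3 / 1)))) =1 / 1140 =0.00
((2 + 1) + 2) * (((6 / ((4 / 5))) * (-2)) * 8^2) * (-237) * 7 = 7963200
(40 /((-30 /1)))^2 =16 /9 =1.78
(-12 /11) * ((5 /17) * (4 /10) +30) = -6144 /187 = -32.86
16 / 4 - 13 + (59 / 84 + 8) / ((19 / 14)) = -295 / 114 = -2.59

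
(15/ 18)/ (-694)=-5/ 4164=-0.00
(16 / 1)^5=1048576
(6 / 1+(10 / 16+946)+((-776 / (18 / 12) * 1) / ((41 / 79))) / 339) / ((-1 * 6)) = -316791973 / 2001456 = -158.28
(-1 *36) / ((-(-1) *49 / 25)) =-900 / 49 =-18.37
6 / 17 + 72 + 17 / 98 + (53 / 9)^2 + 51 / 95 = 107.74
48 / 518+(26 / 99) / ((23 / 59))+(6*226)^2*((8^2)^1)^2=4441627381589362 / 589743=7531462656.77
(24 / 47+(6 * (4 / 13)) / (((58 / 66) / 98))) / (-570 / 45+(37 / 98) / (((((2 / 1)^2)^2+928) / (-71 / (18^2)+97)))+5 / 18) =-109614508416000 / 6559271850521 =-16.71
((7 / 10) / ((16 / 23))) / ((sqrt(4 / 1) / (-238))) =-19159 / 160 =-119.74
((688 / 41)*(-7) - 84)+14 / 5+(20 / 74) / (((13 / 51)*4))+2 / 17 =-664749909 / 3352570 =-198.28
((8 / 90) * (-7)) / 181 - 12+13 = 8117 / 8145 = 1.00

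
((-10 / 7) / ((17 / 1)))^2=100 / 14161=0.01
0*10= 0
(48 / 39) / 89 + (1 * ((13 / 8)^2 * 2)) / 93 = 243149 / 3443232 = 0.07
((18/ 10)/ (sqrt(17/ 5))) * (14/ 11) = 126 * sqrt(85)/ 935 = 1.24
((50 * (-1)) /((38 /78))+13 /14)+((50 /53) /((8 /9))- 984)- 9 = -30836321 /28196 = -1093.64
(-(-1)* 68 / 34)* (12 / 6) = 4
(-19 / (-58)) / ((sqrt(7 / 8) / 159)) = 3021*sqrt(14) / 203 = 55.68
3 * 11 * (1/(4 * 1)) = 33/4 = 8.25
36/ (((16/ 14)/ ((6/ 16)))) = 189/ 16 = 11.81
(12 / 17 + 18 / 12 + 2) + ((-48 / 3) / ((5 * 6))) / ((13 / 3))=9023 / 2210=4.08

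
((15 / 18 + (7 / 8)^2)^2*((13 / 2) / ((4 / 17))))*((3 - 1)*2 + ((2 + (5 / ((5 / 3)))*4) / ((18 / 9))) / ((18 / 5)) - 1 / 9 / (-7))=15642600779 / 37158912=420.96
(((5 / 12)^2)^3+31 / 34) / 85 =46548377 / 4314746880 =0.01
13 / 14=0.93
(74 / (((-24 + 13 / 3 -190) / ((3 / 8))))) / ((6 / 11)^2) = -121 / 272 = -0.44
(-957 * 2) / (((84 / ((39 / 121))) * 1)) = -1131 / 154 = -7.34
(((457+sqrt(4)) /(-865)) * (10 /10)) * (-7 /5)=3213 /4325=0.74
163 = 163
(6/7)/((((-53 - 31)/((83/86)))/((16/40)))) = -83/21070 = -0.00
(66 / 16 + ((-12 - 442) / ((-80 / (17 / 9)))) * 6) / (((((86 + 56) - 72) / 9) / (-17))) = -418863 / 2800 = -149.59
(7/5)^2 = 49/25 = 1.96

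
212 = 212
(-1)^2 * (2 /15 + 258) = 3872 /15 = 258.13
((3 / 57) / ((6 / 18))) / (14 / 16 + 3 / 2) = 24 / 361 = 0.07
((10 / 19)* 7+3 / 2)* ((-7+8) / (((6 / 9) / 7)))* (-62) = -128247 / 38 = -3374.92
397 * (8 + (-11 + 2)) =-397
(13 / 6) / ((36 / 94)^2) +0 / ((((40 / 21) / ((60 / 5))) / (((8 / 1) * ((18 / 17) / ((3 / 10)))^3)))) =28717 / 1944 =14.77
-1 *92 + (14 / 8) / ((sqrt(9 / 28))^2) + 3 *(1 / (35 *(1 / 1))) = -27238 / 315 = -86.47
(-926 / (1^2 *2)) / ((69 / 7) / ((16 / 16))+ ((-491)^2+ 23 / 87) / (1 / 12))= -93989 / 587275961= -0.00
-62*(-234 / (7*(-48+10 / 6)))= -43524 / 973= -44.73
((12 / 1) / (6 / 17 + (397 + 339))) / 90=17 / 93885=0.00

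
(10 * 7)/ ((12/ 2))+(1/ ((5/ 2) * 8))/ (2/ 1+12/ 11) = 23833/ 2040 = 11.68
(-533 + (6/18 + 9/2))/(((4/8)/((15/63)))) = -15845/63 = -251.51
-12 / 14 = -6 / 7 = -0.86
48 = 48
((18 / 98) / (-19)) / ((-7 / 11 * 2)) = 99 / 13034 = 0.01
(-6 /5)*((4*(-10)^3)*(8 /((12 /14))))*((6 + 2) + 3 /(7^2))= 2528000 /7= 361142.86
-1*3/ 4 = -3/ 4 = -0.75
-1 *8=-8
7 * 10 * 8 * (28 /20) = 784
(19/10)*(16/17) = 152/85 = 1.79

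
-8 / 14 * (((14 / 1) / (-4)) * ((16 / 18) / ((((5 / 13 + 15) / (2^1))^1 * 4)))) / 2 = 13 / 450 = 0.03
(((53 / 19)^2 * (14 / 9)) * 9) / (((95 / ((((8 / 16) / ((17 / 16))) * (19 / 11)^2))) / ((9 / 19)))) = 2831472 / 3712885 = 0.76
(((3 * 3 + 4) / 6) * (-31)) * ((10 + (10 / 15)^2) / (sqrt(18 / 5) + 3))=-143.24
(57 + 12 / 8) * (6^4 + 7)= 152451 / 2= 76225.50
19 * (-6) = -114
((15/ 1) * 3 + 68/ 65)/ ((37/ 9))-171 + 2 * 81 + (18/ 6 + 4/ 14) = 92359/ 16835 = 5.49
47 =47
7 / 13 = 0.54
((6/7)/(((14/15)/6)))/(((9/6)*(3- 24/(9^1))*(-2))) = -270/49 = -5.51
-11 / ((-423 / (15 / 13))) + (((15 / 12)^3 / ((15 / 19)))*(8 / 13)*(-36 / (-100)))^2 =503869 / 1525056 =0.33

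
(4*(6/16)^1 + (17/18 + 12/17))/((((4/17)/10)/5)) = 6025/9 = 669.44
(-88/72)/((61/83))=-913/549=-1.66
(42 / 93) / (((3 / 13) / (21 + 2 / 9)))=34762 / 837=41.53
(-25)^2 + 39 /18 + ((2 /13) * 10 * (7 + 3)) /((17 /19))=854423 /1326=644.36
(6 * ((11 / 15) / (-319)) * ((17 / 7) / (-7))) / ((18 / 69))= 391 / 21315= 0.02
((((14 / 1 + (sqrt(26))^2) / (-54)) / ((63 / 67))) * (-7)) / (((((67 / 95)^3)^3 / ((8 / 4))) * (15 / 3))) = 51.10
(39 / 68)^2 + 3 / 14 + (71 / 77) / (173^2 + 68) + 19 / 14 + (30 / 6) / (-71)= 1387680060031 / 758306401776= 1.83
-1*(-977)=977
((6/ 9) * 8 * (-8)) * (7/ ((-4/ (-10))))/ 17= -2240/ 51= -43.92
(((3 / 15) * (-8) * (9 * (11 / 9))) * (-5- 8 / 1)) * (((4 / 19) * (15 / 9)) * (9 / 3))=4576 / 19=240.84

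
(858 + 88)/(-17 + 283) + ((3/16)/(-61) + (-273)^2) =9674921681/129808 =74532.55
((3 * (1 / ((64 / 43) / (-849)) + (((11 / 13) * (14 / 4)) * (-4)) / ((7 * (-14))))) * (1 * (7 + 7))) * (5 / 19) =-49821495 / 7904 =-6303.33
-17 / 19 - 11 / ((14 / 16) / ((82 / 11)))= -94.61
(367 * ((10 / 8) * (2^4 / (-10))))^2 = 538756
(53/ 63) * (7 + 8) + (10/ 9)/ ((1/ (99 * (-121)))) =-279245/ 21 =-13297.38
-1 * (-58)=58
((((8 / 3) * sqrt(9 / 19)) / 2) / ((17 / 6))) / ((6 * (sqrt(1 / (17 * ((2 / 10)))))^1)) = 4 * sqrt(1615) / 1615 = 0.10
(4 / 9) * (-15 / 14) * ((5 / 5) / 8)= -5 / 84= -0.06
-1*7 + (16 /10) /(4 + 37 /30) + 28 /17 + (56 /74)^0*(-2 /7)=-99635 /18683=-5.33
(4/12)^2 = 1/9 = 0.11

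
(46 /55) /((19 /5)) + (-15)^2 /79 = 50659 /16511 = 3.07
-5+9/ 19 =-86/ 19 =-4.53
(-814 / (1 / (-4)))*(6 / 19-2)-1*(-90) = -102482 / 19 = -5393.79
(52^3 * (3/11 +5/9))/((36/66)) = 5764928/27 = 213515.85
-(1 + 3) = -4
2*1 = 2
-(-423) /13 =423 /13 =32.54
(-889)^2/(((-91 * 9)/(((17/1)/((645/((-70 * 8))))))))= 214967312/15093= 14242.85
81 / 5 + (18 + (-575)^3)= -950546704 / 5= -190109340.80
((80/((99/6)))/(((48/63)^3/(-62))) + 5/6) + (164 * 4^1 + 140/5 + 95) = 211553/2112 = 100.17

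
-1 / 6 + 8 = 47 / 6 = 7.83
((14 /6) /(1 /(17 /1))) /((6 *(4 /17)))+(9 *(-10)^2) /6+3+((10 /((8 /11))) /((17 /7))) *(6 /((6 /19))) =353333 /1224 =288.67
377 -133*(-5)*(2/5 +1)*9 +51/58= 507899/58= 8756.88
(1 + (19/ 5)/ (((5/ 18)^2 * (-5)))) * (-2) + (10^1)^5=62511062/ 625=100017.70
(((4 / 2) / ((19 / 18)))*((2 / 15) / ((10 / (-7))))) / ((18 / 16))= -224 / 1425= -0.16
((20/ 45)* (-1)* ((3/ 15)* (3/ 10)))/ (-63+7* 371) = -0.00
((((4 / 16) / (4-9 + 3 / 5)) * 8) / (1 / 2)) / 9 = -0.10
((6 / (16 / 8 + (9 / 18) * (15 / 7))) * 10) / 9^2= 280 / 1161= 0.24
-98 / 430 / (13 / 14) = -0.25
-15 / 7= -2.14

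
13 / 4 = 3.25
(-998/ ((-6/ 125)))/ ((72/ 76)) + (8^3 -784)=1170437/ 54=21674.76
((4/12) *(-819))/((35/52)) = -2028/5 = -405.60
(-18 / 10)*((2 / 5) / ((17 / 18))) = -324 / 425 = -0.76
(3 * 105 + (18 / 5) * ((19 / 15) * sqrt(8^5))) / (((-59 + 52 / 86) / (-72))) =12040 / 31 + 1673216 * sqrt(2) / 2325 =1406.14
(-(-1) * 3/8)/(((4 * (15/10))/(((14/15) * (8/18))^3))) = 10976/2460375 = 0.00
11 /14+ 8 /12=61 /42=1.45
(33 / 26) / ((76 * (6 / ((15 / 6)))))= 55 / 7904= 0.01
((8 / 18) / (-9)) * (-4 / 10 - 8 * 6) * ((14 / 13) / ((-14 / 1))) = -968 / 5265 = -0.18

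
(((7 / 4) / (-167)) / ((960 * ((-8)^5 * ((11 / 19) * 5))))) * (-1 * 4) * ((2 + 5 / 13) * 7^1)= -28861 / 3756156518400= -0.00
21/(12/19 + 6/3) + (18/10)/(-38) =3768/475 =7.93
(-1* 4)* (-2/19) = 8/19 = 0.42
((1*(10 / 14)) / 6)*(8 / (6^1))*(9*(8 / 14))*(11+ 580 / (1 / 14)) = 325240 / 49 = 6637.55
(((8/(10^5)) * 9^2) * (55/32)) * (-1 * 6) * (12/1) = -8019/10000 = -0.80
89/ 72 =1.24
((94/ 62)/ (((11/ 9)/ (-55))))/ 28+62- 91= -27287/ 868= -31.44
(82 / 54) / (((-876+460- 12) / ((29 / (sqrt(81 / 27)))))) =-1189 * sqrt(3) / 34668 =-0.06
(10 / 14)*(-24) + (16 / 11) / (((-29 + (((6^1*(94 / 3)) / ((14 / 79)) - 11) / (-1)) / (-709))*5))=-450985328 / 26291265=-17.15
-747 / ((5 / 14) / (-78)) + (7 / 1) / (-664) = 541640701 / 3320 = 163144.79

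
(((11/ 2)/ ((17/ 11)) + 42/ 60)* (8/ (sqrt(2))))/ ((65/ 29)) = 41992* sqrt(2)/ 5525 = 10.75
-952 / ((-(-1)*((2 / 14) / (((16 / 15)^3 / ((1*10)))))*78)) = -6823936 / 658125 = -10.37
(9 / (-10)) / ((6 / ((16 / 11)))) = -12 / 55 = -0.22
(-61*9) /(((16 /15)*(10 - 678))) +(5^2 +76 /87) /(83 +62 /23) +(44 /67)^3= 747259174163581 /551222238132288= 1.36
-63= -63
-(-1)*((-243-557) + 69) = -731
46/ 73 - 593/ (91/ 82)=-3545512/ 6643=-533.72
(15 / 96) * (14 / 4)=35 / 64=0.55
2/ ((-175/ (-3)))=6/ 175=0.03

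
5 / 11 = 0.45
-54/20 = -27/10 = -2.70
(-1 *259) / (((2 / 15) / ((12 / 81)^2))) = -42.63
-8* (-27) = 216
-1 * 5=-5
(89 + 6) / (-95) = -1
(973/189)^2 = 19321/729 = 26.50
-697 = -697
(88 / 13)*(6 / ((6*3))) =88 / 39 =2.26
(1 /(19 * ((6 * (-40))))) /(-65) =1 /296400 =0.00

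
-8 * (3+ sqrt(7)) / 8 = -5.65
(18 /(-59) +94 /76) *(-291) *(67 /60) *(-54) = 366563097 /22420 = 16349.83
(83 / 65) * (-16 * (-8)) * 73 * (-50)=-7755520 / 13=-596578.46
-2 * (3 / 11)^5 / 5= -486 / 805255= -0.00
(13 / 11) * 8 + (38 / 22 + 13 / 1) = 266 / 11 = 24.18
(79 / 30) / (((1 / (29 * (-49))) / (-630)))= 2357439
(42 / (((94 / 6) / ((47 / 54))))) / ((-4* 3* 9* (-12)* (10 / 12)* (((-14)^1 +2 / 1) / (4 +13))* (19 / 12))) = -119 / 61560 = -0.00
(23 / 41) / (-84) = -23 / 3444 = -0.01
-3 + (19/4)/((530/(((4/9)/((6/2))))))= -42911/14310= -3.00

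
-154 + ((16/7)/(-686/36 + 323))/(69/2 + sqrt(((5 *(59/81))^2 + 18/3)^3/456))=-892153701084575648074318/5793214160524924732291-38689551032256 *sqrt(14408574)/5793214160524924732291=-154.00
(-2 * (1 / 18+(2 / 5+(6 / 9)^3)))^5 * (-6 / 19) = 689461762486 / 283988784375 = 2.43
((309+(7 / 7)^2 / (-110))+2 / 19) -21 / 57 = 645241 / 2090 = 308.73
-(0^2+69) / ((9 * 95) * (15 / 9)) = -23 / 475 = -0.05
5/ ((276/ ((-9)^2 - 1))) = 100/ 69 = 1.45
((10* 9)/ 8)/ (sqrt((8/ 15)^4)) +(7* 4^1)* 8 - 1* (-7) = 69261/ 256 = 270.55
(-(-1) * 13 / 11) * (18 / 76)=117 / 418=0.28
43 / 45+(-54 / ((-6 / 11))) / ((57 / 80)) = 119617 / 855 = 139.90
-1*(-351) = 351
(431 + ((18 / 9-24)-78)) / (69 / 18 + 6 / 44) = 10923 / 131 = 83.38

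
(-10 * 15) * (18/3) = -900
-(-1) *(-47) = -47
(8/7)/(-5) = -8/35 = -0.23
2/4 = 1/2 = 0.50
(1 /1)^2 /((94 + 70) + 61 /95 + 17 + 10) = 95 /18206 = 0.01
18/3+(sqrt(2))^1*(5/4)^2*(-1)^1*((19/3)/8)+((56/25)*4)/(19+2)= 482/75- 475*sqrt(2)/384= 4.68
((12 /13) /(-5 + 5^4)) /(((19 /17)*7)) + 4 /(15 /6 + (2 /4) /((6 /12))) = 306331 /267995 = 1.14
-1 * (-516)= 516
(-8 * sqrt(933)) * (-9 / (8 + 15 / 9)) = 216 * sqrt(933) / 29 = 227.51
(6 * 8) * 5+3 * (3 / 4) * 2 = 489 / 2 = 244.50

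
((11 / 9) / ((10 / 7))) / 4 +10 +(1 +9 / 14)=29879 / 2520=11.86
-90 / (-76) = 45 / 38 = 1.18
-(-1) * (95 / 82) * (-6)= -285 / 41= -6.95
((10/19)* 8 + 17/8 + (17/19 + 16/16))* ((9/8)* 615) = 6924285/1216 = 5694.31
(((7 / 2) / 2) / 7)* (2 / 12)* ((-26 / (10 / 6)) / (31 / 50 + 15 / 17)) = -1105 / 2554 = -0.43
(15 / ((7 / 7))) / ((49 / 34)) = 510 / 49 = 10.41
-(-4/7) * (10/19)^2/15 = 80/7581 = 0.01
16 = 16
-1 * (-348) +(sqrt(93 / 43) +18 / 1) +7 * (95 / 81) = sqrt(3999) / 43 +30311 / 81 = 375.68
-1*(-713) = 713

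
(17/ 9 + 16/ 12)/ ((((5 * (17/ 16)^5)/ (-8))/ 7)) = -1702887424/ 63893565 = -26.65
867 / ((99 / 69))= 6647 / 11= 604.27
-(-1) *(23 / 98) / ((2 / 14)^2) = 23 / 2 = 11.50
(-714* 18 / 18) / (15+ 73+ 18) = -357 / 53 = -6.74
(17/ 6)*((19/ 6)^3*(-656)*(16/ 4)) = -19122892/ 81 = -236085.09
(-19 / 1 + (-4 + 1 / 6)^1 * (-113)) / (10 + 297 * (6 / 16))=9940 / 2913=3.41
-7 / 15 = -0.47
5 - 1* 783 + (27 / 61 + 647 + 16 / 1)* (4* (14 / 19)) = 71822 / 61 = 1177.41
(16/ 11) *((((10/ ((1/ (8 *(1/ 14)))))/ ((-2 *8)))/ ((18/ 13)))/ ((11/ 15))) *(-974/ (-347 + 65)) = -633100/ 358281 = -1.77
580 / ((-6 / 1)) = -96.67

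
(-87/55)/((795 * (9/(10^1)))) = -58/26235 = -0.00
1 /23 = 0.04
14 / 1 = 14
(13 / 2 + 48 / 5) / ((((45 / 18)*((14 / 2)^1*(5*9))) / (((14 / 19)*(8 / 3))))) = 2576 / 64125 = 0.04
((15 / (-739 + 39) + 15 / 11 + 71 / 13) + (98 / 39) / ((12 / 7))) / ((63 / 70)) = 1490009 / 162162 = 9.19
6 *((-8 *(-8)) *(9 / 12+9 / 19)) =8928 / 19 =469.89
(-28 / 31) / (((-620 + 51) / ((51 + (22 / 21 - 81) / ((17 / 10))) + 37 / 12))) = 3357 / 299863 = 0.01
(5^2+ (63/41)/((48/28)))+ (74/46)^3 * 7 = 109822893/1995388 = 55.04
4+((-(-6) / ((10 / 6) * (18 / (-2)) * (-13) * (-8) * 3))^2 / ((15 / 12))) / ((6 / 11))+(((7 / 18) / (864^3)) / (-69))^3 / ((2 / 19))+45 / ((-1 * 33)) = 629815838696046766960293592364478428366429 / 238895444507333272776621629072927096832000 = 2.64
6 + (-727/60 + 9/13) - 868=-681271/780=-873.42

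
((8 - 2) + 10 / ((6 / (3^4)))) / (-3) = -47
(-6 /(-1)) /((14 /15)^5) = 2278125 /268912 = 8.47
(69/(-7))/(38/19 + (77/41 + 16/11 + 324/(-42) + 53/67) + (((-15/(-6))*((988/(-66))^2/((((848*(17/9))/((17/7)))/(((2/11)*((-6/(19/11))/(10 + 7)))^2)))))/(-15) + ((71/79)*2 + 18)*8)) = -9250658940743/147142208340186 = -0.06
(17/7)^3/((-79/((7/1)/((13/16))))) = -78608/50323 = -1.56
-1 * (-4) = 4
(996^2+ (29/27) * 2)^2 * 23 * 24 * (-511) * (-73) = 4924116803492195495200/243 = 20263855158404096688.07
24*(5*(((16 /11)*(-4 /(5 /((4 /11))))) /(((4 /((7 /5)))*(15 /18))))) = -64512 /3025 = -21.33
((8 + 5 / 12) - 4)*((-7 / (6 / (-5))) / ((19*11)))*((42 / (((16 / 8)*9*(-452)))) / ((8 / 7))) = -0.00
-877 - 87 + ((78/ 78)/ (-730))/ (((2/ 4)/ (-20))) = -70368/ 73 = -963.95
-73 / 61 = -1.20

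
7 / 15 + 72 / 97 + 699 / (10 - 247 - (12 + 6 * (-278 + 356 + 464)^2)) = 1033268734 / 854974005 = 1.21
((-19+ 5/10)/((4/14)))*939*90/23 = -10944045/46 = -237914.02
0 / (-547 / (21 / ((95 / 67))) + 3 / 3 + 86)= 0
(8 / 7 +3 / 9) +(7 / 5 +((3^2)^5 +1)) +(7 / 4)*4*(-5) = 6196877 / 105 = 59017.88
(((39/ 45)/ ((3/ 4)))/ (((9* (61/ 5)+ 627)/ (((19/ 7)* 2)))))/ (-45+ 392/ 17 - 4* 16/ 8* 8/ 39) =-109174/ 302396535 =-0.00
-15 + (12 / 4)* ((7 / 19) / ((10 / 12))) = -1299 / 95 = -13.67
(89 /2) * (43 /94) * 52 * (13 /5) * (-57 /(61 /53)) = -1953871023 /14335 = -136300.73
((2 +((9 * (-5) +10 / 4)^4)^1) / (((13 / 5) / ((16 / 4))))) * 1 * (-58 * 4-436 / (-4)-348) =-122932547235 / 52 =-2364087446.83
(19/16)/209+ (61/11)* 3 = 2929/176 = 16.64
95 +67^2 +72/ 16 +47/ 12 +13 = 55265/ 12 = 4605.42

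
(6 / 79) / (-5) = -6 / 395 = -0.02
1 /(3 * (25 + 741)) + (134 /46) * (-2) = -307909 /52854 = -5.83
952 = 952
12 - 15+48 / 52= -27 / 13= -2.08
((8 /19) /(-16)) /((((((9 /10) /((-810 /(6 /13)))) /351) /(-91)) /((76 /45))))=-2768220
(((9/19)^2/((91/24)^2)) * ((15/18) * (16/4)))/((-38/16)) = -1244160/56799379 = -0.02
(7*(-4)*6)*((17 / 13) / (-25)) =2856 / 325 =8.79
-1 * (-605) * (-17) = -10285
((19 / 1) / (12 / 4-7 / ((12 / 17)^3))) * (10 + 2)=-393984 / 29207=-13.49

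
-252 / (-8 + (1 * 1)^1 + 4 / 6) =756 / 19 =39.79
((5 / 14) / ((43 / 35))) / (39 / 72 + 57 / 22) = 3300 / 35561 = 0.09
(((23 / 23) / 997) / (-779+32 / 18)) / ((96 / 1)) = -3 / 223168480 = -0.00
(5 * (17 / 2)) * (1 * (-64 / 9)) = -2720 / 9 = -302.22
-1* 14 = -14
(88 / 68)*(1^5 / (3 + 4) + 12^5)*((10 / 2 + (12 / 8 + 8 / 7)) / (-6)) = -2050128025 / 4998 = -410189.68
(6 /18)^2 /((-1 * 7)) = -1 /63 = -0.02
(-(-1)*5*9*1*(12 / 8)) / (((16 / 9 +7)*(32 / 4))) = 1215 / 1264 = 0.96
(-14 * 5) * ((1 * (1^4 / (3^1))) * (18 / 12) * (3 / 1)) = -105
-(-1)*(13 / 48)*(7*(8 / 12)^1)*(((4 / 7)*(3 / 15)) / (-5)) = -0.03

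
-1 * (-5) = 5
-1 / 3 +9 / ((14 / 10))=128 / 21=6.10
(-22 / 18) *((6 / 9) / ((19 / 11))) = -242 / 513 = -0.47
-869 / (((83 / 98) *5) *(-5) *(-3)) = -85162 / 6225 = -13.68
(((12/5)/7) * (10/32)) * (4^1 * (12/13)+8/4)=111/182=0.61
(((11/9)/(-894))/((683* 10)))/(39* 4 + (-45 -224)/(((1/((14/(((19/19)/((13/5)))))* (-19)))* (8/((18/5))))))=-55/23046183925362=-0.00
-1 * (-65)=65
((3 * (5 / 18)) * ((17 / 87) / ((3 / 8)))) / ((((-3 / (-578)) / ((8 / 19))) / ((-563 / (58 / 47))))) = -20800462880 / 1294299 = -16070.83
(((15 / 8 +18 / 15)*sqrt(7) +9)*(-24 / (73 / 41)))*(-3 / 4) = 45387*sqrt(7) / 1460 +6642 / 73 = 173.23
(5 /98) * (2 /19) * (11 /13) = 55 /12103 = 0.00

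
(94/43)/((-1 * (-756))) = 47/16254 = 0.00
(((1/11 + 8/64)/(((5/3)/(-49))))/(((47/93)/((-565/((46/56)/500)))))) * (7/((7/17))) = 873211200750/11891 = 73434631.30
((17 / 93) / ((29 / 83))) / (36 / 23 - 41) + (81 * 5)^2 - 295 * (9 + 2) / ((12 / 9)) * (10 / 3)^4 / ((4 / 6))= -2103734422184 / 7338537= -286669.46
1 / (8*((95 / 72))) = 9 / 95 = 0.09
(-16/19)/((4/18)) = -72/19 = -3.79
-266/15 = -17.73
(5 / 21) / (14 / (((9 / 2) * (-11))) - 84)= -165 / 58408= -0.00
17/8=2.12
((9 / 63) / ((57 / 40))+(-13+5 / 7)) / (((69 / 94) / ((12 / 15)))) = -13.28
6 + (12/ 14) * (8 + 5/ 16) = 105/ 8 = 13.12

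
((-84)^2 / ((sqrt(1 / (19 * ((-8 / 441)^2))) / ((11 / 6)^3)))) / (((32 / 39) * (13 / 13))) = 17303 * sqrt(19) / 18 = 4190.11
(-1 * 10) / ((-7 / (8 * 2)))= 160 / 7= 22.86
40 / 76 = 10 / 19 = 0.53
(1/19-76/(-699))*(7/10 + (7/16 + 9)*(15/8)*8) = 1283657/55920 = 22.96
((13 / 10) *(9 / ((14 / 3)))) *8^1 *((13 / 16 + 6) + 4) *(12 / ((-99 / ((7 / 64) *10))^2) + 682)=1282814506961 / 8673280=147904.20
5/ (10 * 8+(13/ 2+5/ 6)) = 15/ 262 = 0.06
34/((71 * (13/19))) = 0.70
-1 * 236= -236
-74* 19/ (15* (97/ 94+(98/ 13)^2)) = -22335716/ 13787535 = -1.62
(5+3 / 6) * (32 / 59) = 176 / 59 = 2.98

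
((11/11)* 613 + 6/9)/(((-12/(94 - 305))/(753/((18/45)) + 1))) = 1463294917/72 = 20323540.51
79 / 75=1.05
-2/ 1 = -2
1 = 1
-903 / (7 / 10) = -1290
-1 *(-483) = 483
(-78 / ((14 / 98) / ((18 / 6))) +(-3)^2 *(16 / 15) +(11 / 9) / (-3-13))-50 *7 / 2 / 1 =-1298503 / 720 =-1803.48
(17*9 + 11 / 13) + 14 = 2182 / 13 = 167.85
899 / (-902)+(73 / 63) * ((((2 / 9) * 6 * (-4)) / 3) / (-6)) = -1002431 / 1534302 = -0.65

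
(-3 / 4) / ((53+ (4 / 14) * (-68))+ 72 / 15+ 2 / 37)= -1295 / 66348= -0.02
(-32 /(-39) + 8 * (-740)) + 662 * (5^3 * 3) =242330.82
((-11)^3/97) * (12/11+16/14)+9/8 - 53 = -448281/5432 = -82.53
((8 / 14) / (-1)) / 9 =-0.06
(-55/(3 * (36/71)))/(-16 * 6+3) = 3905/10044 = 0.39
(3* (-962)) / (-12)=481 / 2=240.50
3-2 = 1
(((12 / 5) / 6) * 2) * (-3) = -2.40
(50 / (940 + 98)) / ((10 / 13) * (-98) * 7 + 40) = -65 / 658092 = -0.00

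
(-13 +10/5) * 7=-77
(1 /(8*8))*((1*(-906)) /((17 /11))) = -4983 /544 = -9.16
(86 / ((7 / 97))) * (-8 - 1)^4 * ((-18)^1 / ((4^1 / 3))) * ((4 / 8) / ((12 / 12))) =-738880137 / 14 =-52777152.64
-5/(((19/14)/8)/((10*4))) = -22400/19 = -1178.95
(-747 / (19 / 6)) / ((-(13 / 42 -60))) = -188244 / 47633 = -3.95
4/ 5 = 0.80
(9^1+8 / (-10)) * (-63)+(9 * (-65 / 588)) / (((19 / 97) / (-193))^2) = -341896707723 / 353780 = -966410.50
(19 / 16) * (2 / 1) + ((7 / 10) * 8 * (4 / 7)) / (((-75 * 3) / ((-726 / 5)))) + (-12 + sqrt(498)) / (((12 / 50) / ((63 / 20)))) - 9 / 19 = 139.36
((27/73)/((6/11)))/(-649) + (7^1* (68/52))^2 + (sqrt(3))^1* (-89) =121981333/1455766 - 89* sqrt(3) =-70.36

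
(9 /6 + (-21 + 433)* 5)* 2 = 4123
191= 191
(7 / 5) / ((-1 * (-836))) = 7 / 4180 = 0.00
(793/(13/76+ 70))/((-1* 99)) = -60268/527967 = -0.11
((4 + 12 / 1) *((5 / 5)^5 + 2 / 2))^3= 32768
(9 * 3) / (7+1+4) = 9 / 4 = 2.25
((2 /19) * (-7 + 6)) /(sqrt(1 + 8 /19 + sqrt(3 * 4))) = -2 * sqrt(19) /(19 * sqrt(27 + 38 * sqrt(3))) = -0.05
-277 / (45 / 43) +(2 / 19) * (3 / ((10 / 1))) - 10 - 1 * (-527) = 252.34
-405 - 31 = -436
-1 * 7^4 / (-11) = 2401 / 11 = 218.27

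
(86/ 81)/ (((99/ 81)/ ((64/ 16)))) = 344/ 99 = 3.47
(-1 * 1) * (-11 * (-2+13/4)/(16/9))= 495/64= 7.73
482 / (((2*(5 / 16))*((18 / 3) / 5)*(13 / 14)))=26992 / 39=692.10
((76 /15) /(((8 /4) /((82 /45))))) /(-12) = -779 /2025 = -0.38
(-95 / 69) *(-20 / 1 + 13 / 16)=29165 / 1104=26.42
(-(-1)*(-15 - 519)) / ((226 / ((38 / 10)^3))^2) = -12561250227 / 399031250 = -31.48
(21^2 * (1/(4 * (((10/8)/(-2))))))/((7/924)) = -116424/5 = -23284.80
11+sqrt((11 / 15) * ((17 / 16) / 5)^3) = 17 * sqrt(561) / 4800+11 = 11.08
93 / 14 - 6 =9 / 14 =0.64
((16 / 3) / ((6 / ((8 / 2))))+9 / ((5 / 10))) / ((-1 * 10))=-97 / 45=-2.16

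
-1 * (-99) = 99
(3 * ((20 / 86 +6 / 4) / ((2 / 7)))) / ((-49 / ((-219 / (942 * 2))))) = 32631 / 756112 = 0.04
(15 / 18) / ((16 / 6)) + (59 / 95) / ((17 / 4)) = 11851 / 25840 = 0.46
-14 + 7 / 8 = -105 / 8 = -13.12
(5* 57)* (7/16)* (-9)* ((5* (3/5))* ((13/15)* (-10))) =233415/8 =29176.88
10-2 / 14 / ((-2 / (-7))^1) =19 / 2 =9.50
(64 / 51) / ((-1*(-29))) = 64 / 1479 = 0.04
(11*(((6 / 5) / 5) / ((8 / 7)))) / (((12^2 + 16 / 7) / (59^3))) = 332097843 / 102400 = 3243.14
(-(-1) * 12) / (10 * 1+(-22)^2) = 6 / 247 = 0.02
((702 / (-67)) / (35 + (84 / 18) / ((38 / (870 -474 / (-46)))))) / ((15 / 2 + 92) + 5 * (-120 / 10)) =-102258 / 55168939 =-0.00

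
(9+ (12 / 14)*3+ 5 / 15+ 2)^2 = 85264 / 441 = 193.34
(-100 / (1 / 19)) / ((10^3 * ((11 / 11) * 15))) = -19 / 150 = -0.13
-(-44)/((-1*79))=-44/79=-0.56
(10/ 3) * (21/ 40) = 7/ 4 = 1.75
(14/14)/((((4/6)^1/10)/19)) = 285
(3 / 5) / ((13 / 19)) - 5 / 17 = 644 / 1105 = 0.58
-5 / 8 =-0.62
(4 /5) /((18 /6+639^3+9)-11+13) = 4 /1304585665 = 0.00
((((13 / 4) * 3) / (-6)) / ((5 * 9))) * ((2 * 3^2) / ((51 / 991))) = -12883 / 1020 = -12.63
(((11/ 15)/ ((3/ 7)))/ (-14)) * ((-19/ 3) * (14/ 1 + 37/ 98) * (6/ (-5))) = -13.36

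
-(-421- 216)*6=3822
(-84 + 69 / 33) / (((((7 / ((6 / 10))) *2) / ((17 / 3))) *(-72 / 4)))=15317 / 13860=1.11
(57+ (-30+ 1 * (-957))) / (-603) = 310 / 201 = 1.54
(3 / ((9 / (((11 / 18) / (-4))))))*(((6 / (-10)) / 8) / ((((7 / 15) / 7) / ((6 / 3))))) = 11 / 96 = 0.11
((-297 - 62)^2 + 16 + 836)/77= 129733/77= 1684.84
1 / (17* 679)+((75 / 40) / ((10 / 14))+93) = 8830403 / 92344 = 95.63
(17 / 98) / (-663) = -1 / 3822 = -0.00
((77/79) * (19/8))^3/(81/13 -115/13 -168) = -40707678011/559902977024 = -0.07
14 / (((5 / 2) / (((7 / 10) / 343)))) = 0.01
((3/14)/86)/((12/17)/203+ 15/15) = 1479/595636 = 0.00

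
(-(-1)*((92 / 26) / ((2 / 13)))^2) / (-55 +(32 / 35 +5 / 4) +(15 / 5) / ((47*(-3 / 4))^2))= -490795620 / 49017679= -10.01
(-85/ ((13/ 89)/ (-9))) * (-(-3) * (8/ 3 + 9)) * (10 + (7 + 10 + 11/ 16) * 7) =5101949475/ 208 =24528603.25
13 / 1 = 13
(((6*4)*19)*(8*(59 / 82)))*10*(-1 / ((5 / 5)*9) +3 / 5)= 1578368 / 123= 12832.26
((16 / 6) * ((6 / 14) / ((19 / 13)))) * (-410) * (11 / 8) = -58630 / 133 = -440.83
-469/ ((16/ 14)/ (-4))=3283/ 2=1641.50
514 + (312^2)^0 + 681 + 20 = 1216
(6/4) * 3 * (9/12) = 3.38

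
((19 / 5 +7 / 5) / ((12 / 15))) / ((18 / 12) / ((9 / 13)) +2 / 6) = 13 / 5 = 2.60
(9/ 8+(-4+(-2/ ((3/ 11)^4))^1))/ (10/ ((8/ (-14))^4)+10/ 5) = -3777904/ 993141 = -3.80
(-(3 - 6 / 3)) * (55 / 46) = -55 / 46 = -1.20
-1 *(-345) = 345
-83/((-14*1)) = 83/14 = 5.93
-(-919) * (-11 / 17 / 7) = -10109 / 119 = -84.95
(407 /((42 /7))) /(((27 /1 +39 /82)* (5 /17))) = 283679 /33795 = 8.39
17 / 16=1.06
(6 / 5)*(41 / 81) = 82 / 135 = 0.61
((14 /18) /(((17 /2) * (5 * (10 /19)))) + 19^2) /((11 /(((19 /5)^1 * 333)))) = 970813474 /23375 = 41532.13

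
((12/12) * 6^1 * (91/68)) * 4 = 546/17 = 32.12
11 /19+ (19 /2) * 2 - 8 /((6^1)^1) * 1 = 1040 /57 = 18.25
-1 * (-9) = 9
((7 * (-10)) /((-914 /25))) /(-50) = -35 /914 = -0.04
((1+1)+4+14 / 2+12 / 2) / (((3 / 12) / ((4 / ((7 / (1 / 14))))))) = 3.10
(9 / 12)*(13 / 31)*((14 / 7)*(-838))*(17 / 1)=-277797 / 31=-8961.19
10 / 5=2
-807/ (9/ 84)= -7532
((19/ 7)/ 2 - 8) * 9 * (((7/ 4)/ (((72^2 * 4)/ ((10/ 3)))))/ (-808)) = 155/ 7446528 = 0.00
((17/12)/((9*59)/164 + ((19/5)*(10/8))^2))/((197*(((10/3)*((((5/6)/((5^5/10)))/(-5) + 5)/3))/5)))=156825/625100503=0.00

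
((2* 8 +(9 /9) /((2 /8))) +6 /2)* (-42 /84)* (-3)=69 /2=34.50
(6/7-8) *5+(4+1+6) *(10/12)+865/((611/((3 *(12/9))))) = -535945/25662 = -20.88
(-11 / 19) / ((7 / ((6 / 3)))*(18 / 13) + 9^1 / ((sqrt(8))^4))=-9152 / 78831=-0.12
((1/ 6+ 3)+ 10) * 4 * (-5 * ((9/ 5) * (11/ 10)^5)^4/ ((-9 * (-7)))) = -12914781652720354496631597/ 43750000000000000000000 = -295.20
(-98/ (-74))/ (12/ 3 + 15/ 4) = 196/ 1147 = 0.17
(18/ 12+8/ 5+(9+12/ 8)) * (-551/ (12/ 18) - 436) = -17170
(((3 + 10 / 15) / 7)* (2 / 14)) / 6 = 11 / 882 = 0.01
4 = 4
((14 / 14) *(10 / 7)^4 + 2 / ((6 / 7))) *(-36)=-561684 / 2401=-233.94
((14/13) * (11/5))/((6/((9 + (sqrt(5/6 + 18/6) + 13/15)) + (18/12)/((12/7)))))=77 * sqrt(138)/1170 + 99253/23400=5.01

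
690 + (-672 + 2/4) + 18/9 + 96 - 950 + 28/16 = -3327/4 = -831.75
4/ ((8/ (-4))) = -2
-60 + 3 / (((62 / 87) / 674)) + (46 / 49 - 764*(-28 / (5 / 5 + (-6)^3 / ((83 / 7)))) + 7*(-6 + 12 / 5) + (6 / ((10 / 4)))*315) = 24599541789 / 10853255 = 2266.56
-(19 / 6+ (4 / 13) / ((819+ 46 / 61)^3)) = -30884263431728419 / 9752925292509750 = -3.17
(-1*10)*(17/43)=-170/43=-3.95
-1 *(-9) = 9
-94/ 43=-2.19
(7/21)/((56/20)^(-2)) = 196/75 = 2.61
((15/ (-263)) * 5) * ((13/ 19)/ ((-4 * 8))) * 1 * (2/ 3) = 325/ 79952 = 0.00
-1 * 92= -92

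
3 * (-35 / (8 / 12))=-315 / 2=-157.50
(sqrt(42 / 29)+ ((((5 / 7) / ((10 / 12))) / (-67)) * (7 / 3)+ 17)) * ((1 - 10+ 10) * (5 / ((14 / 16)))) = 40 * sqrt(1218) / 203+ 45480 / 469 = 103.85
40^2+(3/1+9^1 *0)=1603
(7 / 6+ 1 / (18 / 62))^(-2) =324 / 6889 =0.05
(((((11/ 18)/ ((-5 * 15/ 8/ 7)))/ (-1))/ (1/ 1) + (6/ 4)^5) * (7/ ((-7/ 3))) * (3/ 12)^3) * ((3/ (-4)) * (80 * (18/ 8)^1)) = 521643/ 10240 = 50.94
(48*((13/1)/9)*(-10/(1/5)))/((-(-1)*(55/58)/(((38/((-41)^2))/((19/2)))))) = -482560/55473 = -8.70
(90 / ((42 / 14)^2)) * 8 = 80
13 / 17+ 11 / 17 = 24 / 17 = 1.41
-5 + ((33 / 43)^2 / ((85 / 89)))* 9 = 86464 / 157165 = 0.55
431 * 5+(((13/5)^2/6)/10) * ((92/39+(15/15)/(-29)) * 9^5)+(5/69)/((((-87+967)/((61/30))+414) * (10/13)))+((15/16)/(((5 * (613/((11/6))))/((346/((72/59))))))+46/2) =8942637588719249851/506875743216000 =17642.66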